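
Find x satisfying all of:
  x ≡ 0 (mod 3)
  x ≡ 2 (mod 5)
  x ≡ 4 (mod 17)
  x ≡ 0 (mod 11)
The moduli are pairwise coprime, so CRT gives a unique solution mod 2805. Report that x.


Product of moduli M = 3 · 5 · 17 · 11 = 2805.
Merge one congruence at a time:
  Start: x ≡ 0 (mod 3).
  Combine with x ≡ 2 (mod 5); new modulus lcm = 15.
    Write x = 0 + 3·t and substitute into x ≡ 2 (mod 5): 3·t ≡ 2 − 0 = 2 (mod 5).
    The inverse of 3 mod 5 is 2 (since 3·2 = 6 = 1·5 + 1), so t ≡ 2·2 = 4 ≡ 4 (mod 5).
    Then x = 0 + 3·4 = 12, valid modulo lcm(3, 5) = 15: x ≡ 12 (mod 15).
  Combine with x ≡ 4 (mod 17); new modulus lcm = 255.
    Write x = 12 + 15·t and substitute into x ≡ 4 (mod 17): 15·t ≡ 4 − 12 = -8 (mod 17).
    Reduce coefficients mod 17: 15·t ≡ 9 (mod 17).
    The inverse of 15 mod 17 is 8 (since 15·8 = 120 = 7·17 + 1), so t ≡ 8·9 = 72 ≡ 4 (mod 17).
    Then x = 12 + 15·4 = 72, valid modulo lcm(15, 17) = 255: x ≡ 72 (mod 255).
  Combine with x ≡ 0 (mod 11); new modulus lcm = 2805.
    Write x = 72 + 255·t and substitute into x ≡ 0 (mod 11): 255·t ≡ 0 − 72 = -72 (mod 11).
    Reduce coefficients mod 11: 2·t ≡ 5 (mod 11).
    The inverse of 2 mod 11 is 6 (since 2·6 = 12 = 1·11 + 1), so t ≡ 6·5 = 30 ≡ 8 (mod 11).
    Then x = 72 + 255·8 = 2112, valid modulo lcm(255, 11) = 2805: x ≡ 2112 (mod 2805).
Verify against each original: 2112 mod 3 = 0, 2112 mod 5 = 2, 2112 mod 17 = 4, 2112 mod 11 = 0.

x ≡ 2112 (mod 2805).


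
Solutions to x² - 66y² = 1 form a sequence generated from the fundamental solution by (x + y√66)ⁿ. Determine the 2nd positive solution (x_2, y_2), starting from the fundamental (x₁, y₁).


Step 1: Find the fundamental solution (x₁, y₁) of x² - 66y² = 1.
  Expand √66 as a continued fraction. a₀ = ⌊√66⌋ = 8; iterate m_{k+1} = d_k·a_k − m_k, d_{k+1} = (66 − m_{k+1}²)/d_k, a_{k+1} = ⌊(a₀ + m_{k+1})/d_{k+1}⌋ (starting m₀ = 0, d₀ = 1), with convergents p_k = a_k·p_{k-1} + p_{k-2}, q_k = a_k·q_{k-1} + q_{k-2} (p₋₁ = 1, q₋₁ = 0):
  k = 0: a₀ = 8; p₀/q₀ = 8/1; p₀² − 66·q₀² = 64 − 66 = -2.
  k = 1: m = 8, d = 2, a = ⌊(8 + 8)/2⌋ = 8; p/q = (8·8 + 1)/(8·1 + 0) = 65/8; p² − 66·q² = 4225 − 4224 = 1.
  The first convergent with p² − 66·q² = 1 gives the fundamental solution (x₁, y₁) = (65, 8).
Step 2: Apply the recurrence (x_{n+1}, y_{n+1}) = (x₁x_n + 66y₁y_n, x₁y_n + y₁x_n) repeatedly.
  From (x_1, y_1) = (65, 8): x_2 = 65·65 + 66·8·8 = 8449; y_2 = 65·8 + 8·65 = 1040.
Step 3: Verify x_2² - 66·y_2² = 71385601 - 71385600 = 1 (should be 1). ✓

(x_1, y_1) = (65, 8); (x_2, y_2) = (8449, 1040).


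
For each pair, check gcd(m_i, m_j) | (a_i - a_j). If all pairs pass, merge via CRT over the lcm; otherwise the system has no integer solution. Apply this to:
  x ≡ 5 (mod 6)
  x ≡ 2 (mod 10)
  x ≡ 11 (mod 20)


Moduli 6, 10, 20 are not pairwise coprime, so CRT works modulo lcm(m_i) when all pairwise compatibility conditions hold.
Pairwise compatibility: gcd(m_i, m_j) must divide a_i - a_j for every pair.
Merge one congruence at a time:
  Start: x ≡ 5 (mod 6).
  Combine with x ≡ 2 (mod 10): gcd(6, 10) = 2, and 2 - 5 = -3 is NOT divisible by 2.
    ⇒ system is inconsistent (no integer solution).

No solution (the system is inconsistent).


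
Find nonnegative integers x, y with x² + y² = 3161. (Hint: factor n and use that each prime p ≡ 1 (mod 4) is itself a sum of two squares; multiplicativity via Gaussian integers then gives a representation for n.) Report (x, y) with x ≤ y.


Step 1: Factor n = 3161 = 29 · 109.
Step 2: Check the mod-4 condition on each prime factor: 29 ≡ 1 (mod 4), exponent 1; 109 ≡ 1 (mod 4), exponent 1.
All primes ≡ 3 (mod 4) appear to even exponent (or don't appear), so by the two-squares theorem n IS expressible as a sum of two squares.
Step 3: Build a representation. Here n = 29 · 109 is a product of primes ≡ 1 (mod 4). Each prime p ≡ 1 (mod 4) is itself a sum of two squares; find a² by testing p − a² for a perfect square:
  29: 29 − 1² = 28, 29 − 2² = 25 = 5² ⇒ 29 = 2² + 5².
  109: 109 − 1² = 108, 109 − 2² = 105, 109 − 3² = 100 = 10² ⇒ 109 = 3² + 10².
  Combine using the Brahmagupta–Fibonacci identity (a² + b²)(c² + d²) = (ac − bd)² + (ad + bc)² = (ac + bd)² + (ad − bc)²:
  29 · 109 = 3161: from (2² + 5²)(3² + 10²), take (2·3 − 5·10, 2·10 + 5·3) = (6 − 50, 20 + 15) = (-44, 35); dropping signs (only squares matter) gives (44, 35); check 44² + 35² = 1936 + 1225 = 3161 ✓.
Step 4: Order so x ≤ y and verify: 35² + 44² = 1225 + 1936 = 3161 = n. ✓

n = 3161 = 35² + 44² (one valid representation with x ≤ y).


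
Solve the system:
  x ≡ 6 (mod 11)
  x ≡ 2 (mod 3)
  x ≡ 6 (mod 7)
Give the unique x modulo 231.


Moduli 11, 3, 7 are pairwise coprime; by CRT there is a unique solution modulo M = 11 · 3 · 7 = 231.
Solve pairwise, accumulating the modulus:
  Start with x ≡ 6 (mod 11).
  Combine with x ≡ 2 (mod 3): since gcd(11, 3) = 1, we get a unique residue mod 33.
    Write x = 6 + 11·t and substitute into x ≡ 2 (mod 3): 11·t ≡ 2 − 6 = -4 (mod 3).
    Reduce coefficients mod 3: 2·t ≡ 2 (mod 3).
    The inverse of 2 mod 3 is 2 (since 2·2 = 4 = 1·3 + 1), so t ≡ 2·2 = 4 ≡ 1 (mod 3).
    Then x = 6 + 11·1 = 17, valid modulo lcm(11, 3) = 33: x ≡ 17 (mod 33).
  Combine with x ≡ 6 (mod 7): since gcd(33, 7) = 1, we get a unique residue mod 231.
    Write x = 17 + 33·t and substitute into x ≡ 6 (mod 7): 33·t ≡ 6 − 17 = -11 (mod 7).
    Reduce coefficients mod 7: 5·t ≡ 3 (mod 7).
    The inverse of 5 mod 7 is 3 (since 5·3 = 15 = 2·7 + 1), so t ≡ 3·3 = 9 ≡ 2 (mod 7).
    Then x = 17 + 33·2 = 83, valid modulo lcm(33, 7) = 231: x ≡ 83 (mod 231).
Verify: 83 mod 11 = 6 ✓, 83 mod 3 = 2 ✓, 83 mod 7 = 6 ✓.

x ≡ 83 (mod 231).


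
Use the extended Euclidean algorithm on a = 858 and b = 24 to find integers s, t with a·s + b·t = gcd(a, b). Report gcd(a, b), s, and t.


Euclidean algorithm on (858, 24) — divide until remainder is 0:
  858 = 35 · 24 + 18
  24 = 1 · 18 + 6
  18 = 3 · 6 + 0
gcd(858, 24) = 6.
Track Bezout coefficients alongside the remainders: start with r₀ = 858 = a·1 + b·0 (s = 1, t = 0) and r₁ = 24 = a·0 + b·1 (s = 0, t = 1); each new remainder r_{k+1} = r_{k-1} − q_k·r_k inherits s_{k+1} = s_{k-1} − q_k·s_k, t_{k+1} = t_{k-1} − q_k·t_k, so r_k = a·s_k + b·t_k at every step:
  q = 35: r = 18, s = 1 − 35·0 = 1, t = 0 − 35·1 = -35  (check: 858·1 + 24·(-35) = 18)
  q = 1: r = 6, s = 0 − 1·1 = -1, t = 1 − 1·(-35) = 36  (check: 858·(-1) + 24·36 = 6)
The row with r = 6 (the gcd) gives the Bezout coefficients s = -1, t = 36.
Result: 858 · (-1) + 24 · (36) = 6.

gcd(858, 24) = 6; s = -1, t = 36 (check: 858·(-1) + 24·36 = 6).


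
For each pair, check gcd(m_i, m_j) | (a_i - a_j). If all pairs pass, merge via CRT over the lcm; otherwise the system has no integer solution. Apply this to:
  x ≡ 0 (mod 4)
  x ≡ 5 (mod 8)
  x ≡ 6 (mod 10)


Moduli 4, 8, 10 are not pairwise coprime, so CRT works modulo lcm(m_i) when all pairwise compatibility conditions hold.
Pairwise compatibility: gcd(m_i, m_j) must divide a_i - a_j for every pair.
Merge one congruence at a time:
  Start: x ≡ 0 (mod 4).
  Combine with x ≡ 5 (mod 8): gcd(4, 8) = 4, and 5 - 0 = 5 is NOT divisible by 4.
    ⇒ system is inconsistent (no integer solution).

No solution (the system is inconsistent).


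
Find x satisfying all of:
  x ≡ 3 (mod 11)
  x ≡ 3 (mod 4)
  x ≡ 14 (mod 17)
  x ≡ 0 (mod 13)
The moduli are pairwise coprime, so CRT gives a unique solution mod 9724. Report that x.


Product of moduli M = 11 · 4 · 17 · 13 = 9724.
Merge one congruence at a time:
  Start: x ≡ 3 (mod 11).
  Combine with x ≡ 3 (mod 4); new modulus lcm = 44.
    Write x = 3 + 11·t and substitute into x ≡ 3 (mod 4): 11·t ≡ 3 − 3 = 0 (mod 4).
    Reduce coefficients mod 4: 3·t ≡ 0 (mod 4).
    The inverse of 3 mod 4 is 3 (since 3·3 = 9 = 2·4 + 1), so t ≡ 3·0 = 0 ≡ 0 (mod 4).
    Then x = 3 + 11·0 = 3, valid modulo lcm(11, 4) = 44: x ≡ 3 (mod 44).
  Combine with x ≡ 14 (mod 17); new modulus lcm = 748.
    Write x = 3 + 44·t and substitute into x ≡ 14 (mod 17): 44·t ≡ 14 − 3 = 11 (mod 17).
    Reduce coefficients mod 17: 10·t ≡ 11 (mod 17).
    The inverse of 10 mod 17 is 12 (since 10·12 = 120 = 7·17 + 1), so t ≡ 12·11 = 132 ≡ 13 (mod 17).
    Then x = 3 + 44·13 = 575, valid modulo lcm(44, 17) = 748: x ≡ 575 (mod 748).
  Combine with x ≡ 0 (mod 13); new modulus lcm = 9724.
    Write x = 575 + 748·t and substitute into x ≡ 0 (mod 13): 748·t ≡ 0 − 575 = -575 (mod 13).
    Reduce coefficients mod 13: 7·t ≡ 10 (mod 13).
    The inverse of 7 mod 13 is 2 (since 7·2 = 14 = 1·13 + 1), so t ≡ 2·10 = 20 ≡ 7 (mod 13).
    Then x = 575 + 748·7 = 5811, valid modulo lcm(748, 13) = 9724: x ≡ 5811 (mod 9724).
Verify against each original: 5811 mod 11 = 3, 5811 mod 4 = 3, 5811 mod 17 = 14, 5811 mod 13 = 0.

x ≡ 5811 (mod 9724).


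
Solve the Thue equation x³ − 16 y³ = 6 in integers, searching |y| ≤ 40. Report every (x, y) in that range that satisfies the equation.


The equation is x³ - 16y³ = 6. For fixed y, x³ = 16·y³ + 6, so a solution requires the RHS to be a perfect cube.
Strategy: iterate y from -40 to 40, compute RHS = 16·y³ + 6, and check whether it is a (positive or negative) perfect cube.
Check small values of y:
  y = 0: RHS = 6 is not a perfect cube.
  y = 1: RHS = 22 is not a perfect cube.
  y = -1: RHS = -10 is not a perfect cube.
  y = 2: RHS = 134 is not a perfect cube.
  y = -2: RHS = -122 is not a perfect cube.
  y = 3: RHS = 438 is not a perfect cube.
  y = -3: RHS = -426 is not a perfect cube.
Continuing the search up to |y| = 40 finds no solutions either.
No (x, y) in the scanned range satisfies the equation.

No integer solutions with |y| ≤ 40.


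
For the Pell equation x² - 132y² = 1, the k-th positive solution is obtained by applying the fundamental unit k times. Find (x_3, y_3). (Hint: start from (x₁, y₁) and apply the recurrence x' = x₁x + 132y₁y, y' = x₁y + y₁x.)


Step 1: Find the fundamental solution (x₁, y₁) of x² - 132y² = 1.
  Expand √132 as a continued fraction. a₀ = ⌊√132⌋ = 11; iterate m_{k+1} = d_k·a_k − m_k, d_{k+1} = (132 − m_{k+1}²)/d_k, a_{k+1} = ⌊(a₀ + m_{k+1})/d_{k+1}⌋ (starting m₀ = 0, d₀ = 1), with convergents p_k = a_k·p_{k-1} + p_{k-2}, q_k = a_k·q_{k-1} + q_{k-2} (p₋₁ = 1, q₋₁ = 0):
  k = 0: a₀ = 11; p₀/q₀ = 11/1; p₀² − 132·q₀² = 121 − 132 = -11.
  k = 1: m = 11, d = 11, a = ⌊(11 + 11)/11⌋ = 2; p/q = (2·11 + 1)/(2·1 + 0) = 23/2; p² − 132·q² = 529 − 528 = 1.
  The first convergent with p² − 132·q² = 1 gives the fundamental solution (x₁, y₁) = (23, 2).
Step 2: Apply the recurrence (x_{n+1}, y_{n+1}) = (x₁x_n + 132y₁y_n, x₁y_n + y₁x_n) repeatedly.
  From (x_1, y_1) = (23, 2): x_2 = 23·23 + 132·2·2 = 1057; y_2 = 23·2 + 2·23 = 92.
  From (x_2, y_2) = (1057, 92): x_3 = 23·1057 + 132·2·92 = 48599; y_3 = 23·92 + 2·1057 = 4230.
Step 3: Verify x_3² - 132·y_3² = 2361862801 - 2361862800 = 1 (should be 1). ✓

(x_1, y_1) = (23, 2); (x_3, y_3) = (48599, 4230).


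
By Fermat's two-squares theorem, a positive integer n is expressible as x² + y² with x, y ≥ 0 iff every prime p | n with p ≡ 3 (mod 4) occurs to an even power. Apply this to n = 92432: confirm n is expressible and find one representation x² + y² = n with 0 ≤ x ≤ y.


Step 1: Factor n = 92432 = 2^4 · 53 · 109.
Step 2: Check the mod-4 condition on each prime factor: 2 = 2 (special); 53 ≡ 1 (mod 4), exponent 1; 109 ≡ 1 (mod 4), exponent 1.
All primes ≡ 3 (mod 4) appear to even exponent (or don't appear), so by the two-squares theorem n IS expressible as a sum of two squares.
Step 3: Build a representation. Group n = k² · m with k = 4 and m = 53 · 109 = 5777 (a product of primes ≡ 1 (mod 4)); a representation of m scales to one of n via (k·x)² + (k·y)² = k²(x² + y²). Each prime p ≡ 1 (mod 4) is itself a sum of two squares; find a² by testing p − a² for a perfect square:
  53: 53 − 1² = 52, 53 − 2² = 49 = 7² ⇒ 53 = 2² + 7².
  109: 109 − 1² = 108, 109 − 2² = 105, 109 − 3² = 100 = 10² ⇒ 109 = 3² + 10².
  Combine using the Brahmagupta–Fibonacci identity (a² + b²)(c² + d²) = (ac − bd)² + (ad + bc)² = (ac + bd)² + (ad − bc)²:
  53 · 109 = 5777: from (2² + 7²)(3² + 10²), take (2·3 − 7·10, 2·10 + 7·3) = (6 − 70, 20 + 21) = (-64, 41); dropping signs (only squares matter) gives (64, 41); check 64² + 41² = 4096 + 1681 = 5777 ✓.
  Scale by k = 4: (4·64, 4·41) = (256, 164).
Step 4: Order so x ≤ y and verify: 164² + 256² = 26896 + 65536 = 92432 = n. ✓

n = 92432 = 164² + 256² (one valid representation with x ≤ y).


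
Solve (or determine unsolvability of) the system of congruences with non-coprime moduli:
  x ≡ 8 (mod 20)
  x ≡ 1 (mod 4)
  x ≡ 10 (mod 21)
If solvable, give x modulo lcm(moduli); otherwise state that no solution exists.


Moduli 20, 4, 21 are not pairwise coprime, so CRT works modulo lcm(m_i) when all pairwise compatibility conditions hold.
Pairwise compatibility: gcd(m_i, m_j) must divide a_i - a_j for every pair.
Merge one congruence at a time:
  Start: x ≡ 8 (mod 20).
  Combine with x ≡ 1 (mod 4): gcd(20, 4) = 4, and 1 - 8 = -7 is NOT divisible by 4.
    ⇒ system is inconsistent (no integer solution).

No solution (the system is inconsistent).


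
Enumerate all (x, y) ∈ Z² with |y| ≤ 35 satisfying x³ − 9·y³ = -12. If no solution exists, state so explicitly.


The equation is x³ - 9y³ = -12. For fixed y, x³ = 9·y³ − 12, so a solution requires the RHS to be a perfect cube.
Strategy: iterate y from -35 to 35, compute RHS = 9·y³ − 12, and check whether it is a (positive or negative) perfect cube.
Check small values of y:
  y = 0: RHS = -12 is not a perfect cube.
  y = 1: RHS = -3 is not a perfect cube.
  y = -1: RHS = -21 is not a perfect cube.
  y = 2: RHS = 60 is not a perfect cube.
  y = -2: RHS = -84 is not a perfect cube.
  y = 3: RHS = 231 is not a perfect cube.
  y = -3: RHS = -255 is not a perfect cube.
Continuing the search up to |y| = 35 finds no solutions either.
No (x, y) in the scanned range satisfies the equation.

No integer solutions with |y| ≤ 35.


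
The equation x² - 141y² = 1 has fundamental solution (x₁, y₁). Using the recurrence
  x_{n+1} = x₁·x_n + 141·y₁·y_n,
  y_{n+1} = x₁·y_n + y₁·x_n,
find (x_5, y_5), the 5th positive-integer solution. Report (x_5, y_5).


Step 1: Find the fundamental solution (x₁, y₁) of x² - 141y² = 1.
  Expand √141 as a continued fraction. a₀ = ⌊√141⌋ = 11; iterate m_{k+1} = d_k·a_k − m_k, d_{k+1} = (141 − m_{k+1}²)/d_k, a_{k+1} = ⌊(a₀ + m_{k+1})/d_{k+1}⌋ (starting m₀ = 0, d₀ = 1), with convergents p_k = a_k·p_{k-1} + p_{k-2}, q_k = a_k·q_{k-1} + q_{k-2} (p₋₁ = 1, q₋₁ = 0):
  k = 0: a₀ = 11; p₀/q₀ = 11/1; p₀² − 141·q₀² = 121 − 141 = -20.
  k = 1: m = 11, d = 20, a = ⌊(11 + 11)/20⌋ = 1; p/q = (1·11 + 1)/(1·1 + 0) = 12/1; p² − 141·q² = 144 − 141 = 3.
  k = 2: m = 9, d = 3, a = ⌊(11 + 9)/3⌋ = 6; p/q = (6·12 + 11)/(6·1 + 1) = 83/7; p² − 141·q² = 6889 − 6909 = -20.
  k = 3: m = 9, d = 20, a = ⌊(11 + 9)/20⌋ = 1; p/q = (1·83 + 12)/(1·7 + 1) = 95/8; p² − 141·q² = 9025 − 9024 = 1.
  The first convergent with p² − 141·q² = 1 gives the fundamental solution (x₁, y₁) = (95, 8).
Step 2: Apply the recurrence (x_{n+1}, y_{n+1}) = (x₁x_n + 141y₁y_n, x₁y_n + y₁x_n) repeatedly.
  From (x_1, y_1) = (95, 8): x_2 = 95·95 + 141·8·8 = 18049; y_2 = 95·8 + 8·95 = 1520.
  From (x_2, y_2) = (18049, 1520): x_3 = 95·18049 + 141·8·1520 = 3429215; y_3 = 95·1520 + 8·18049 = 288792.
  From (x_3, y_3) = (3429215, 288792): x_4 = 95·3429215 + 141·8·288792 = 651532801; y_4 = 95·288792 + 8·3429215 = 54868960.
  From (x_4, y_4) = (651532801, 54868960): x_5 = 95·651532801 + 141·8·54868960 = 123787802975; y_5 = 95·54868960 + 8·651532801 = 10424813608.
Step 3: Verify x_5² - 141·y_5² = 15323420165377418850625 - 15323420165377418850624 = 1 (should be 1). ✓

(x_1, y_1) = (95, 8); (x_5, y_5) = (123787802975, 10424813608).


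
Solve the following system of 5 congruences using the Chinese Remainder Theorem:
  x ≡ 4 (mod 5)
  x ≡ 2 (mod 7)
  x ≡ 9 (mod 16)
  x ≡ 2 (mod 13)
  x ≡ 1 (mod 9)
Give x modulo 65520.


Product of moduli M = 5 · 7 · 16 · 13 · 9 = 65520.
Merge one congruence at a time:
  Start: x ≡ 4 (mod 5).
  Combine with x ≡ 2 (mod 7); new modulus lcm = 35.
    Write x = 4 + 5·t and substitute into x ≡ 2 (mod 7): 5·t ≡ 2 − 4 = -2 (mod 7).
    Reduce coefficients mod 7: 5·t ≡ 5 (mod 7).
    The inverse of 5 mod 7 is 3 (since 5·3 = 15 = 2·7 + 1), so t ≡ 3·5 = 15 ≡ 1 (mod 7).
    Then x = 4 + 5·1 = 9, valid modulo lcm(5, 7) = 35: x ≡ 9 (mod 35).
  Combine with x ≡ 9 (mod 16); new modulus lcm = 560.
    Write x = 9 + 35·t and substitute into x ≡ 9 (mod 16): 35·t ≡ 9 − 9 = 0 (mod 16).
    Reduce coefficients mod 16: 3·t ≡ 0 (mod 16).
    The inverse of 3 mod 16 is 11 (since 3·11 = 33 = 2·16 + 1), so t ≡ 11·0 = 0 ≡ 0 (mod 16).
    Then x = 9 + 35·0 = 9, valid modulo lcm(35, 16) = 560: x ≡ 9 (mod 560).
  Combine with x ≡ 2 (mod 13); new modulus lcm = 7280.
    Write x = 9 + 560·t and substitute into x ≡ 2 (mod 13): 560·t ≡ 2 − 9 = -7 (mod 13).
    Reduce coefficients mod 13: 1·t ≡ 6 (mod 13).
    So t ≡ 6 (mod 13).
    Then x = 9 + 560·6 = 3369, valid modulo lcm(560, 13) = 7280: x ≡ 3369 (mod 7280).
  Combine with x ≡ 1 (mod 9); new modulus lcm = 65520.
    Write x = 3369 + 7280·t and substitute into x ≡ 1 (mod 9): 7280·t ≡ 1 − 3369 = -3368 (mod 9).
    Reduce coefficients mod 9: 8·t ≡ 7 (mod 9).
    The inverse of 8 mod 9 is 8 (since 8·8 = 64 = 7·9 + 1), so t ≡ 8·7 = 56 ≡ 2 (mod 9).
    Then x = 3369 + 7280·2 = 17929, valid modulo lcm(7280, 9) = 65520: x ≡ 17929 (mod 65520).
Verify against each original: 17929 mod 5 = 4, 17929 mod 7 = 2, 17929 mod 16 = 9, 17929 mod 13 = 2, 17929 mod 9 = 1.

x ≡ 17929 (mod 65520).


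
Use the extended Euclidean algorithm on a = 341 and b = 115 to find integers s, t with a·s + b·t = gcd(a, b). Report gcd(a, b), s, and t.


Euclidean algorithm on (341, 115) — divide until remainder is 0:
  341 = 2 · 115 + 111
  115 = 1 · 111 + 4
  111 = 27 · 4 + 3
  4 = 1 · 3 + 1
  3 = 3 · 1 + 0
gcd(341, 115) = 1.
Track Bezout coefficients alongside the remainders: start with r₀ = 341 = a·1 + b·0 (s = 1, t = 0) and r₁ = 115 = a·0 + b·1 (s = 0, t = 1); each new remainder r_{k+1} = r_{k-1} − q_k·r_k inherits s_{k+1} = s_{k-1} − q_k·s_k, t_{k+1} = t_{k-1} − q_k·t_k, so r_k = a·s_k + b·t_k at every step:
  q = 2: r = 111, s = 1 − 2·0 = 1, t = 0 − 2·1 = -2  (check: 341·1 + 115·(-2) = 111)
  q = 1: r = 4, s = 0 − 1·1 = -1, t = 1 − 1·(-2) = 3  (check: 341·(-1) + 115·3 = 4)
  q = 27: r = 3, s = 1 − 27·(-1) = 28, t = -2 − 27·3 = -83  (check: 341·28 + 115·(-83) = 3)
  q = 1: r = 1, s = -1 − 1·28 = -29, t = 3 − 1·(-83) = 86  (check: 341·(-29) + 115·86 = 1)
The row with r = 1 (the gcd) gives the Bezout coefficients s = -29, t = 86.
Result: 341 · (-29) + 115 · (86) = 1.

gcd(341, 115) = 1; s = -29, t = 86 (check: 341·(-29) + 115·86 = 1).


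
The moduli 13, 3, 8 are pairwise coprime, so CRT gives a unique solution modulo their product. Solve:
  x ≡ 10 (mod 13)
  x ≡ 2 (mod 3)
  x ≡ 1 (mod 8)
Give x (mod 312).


Moduli 13, 3, 8 are pairwise coprime; by CRT there is a unique solution modulo M = 13 · 3 · 8 = 312.
Solve pairwise, accumulating the modulus:
  Start with x ≡ 10 (mod 13).
  Combine with x ≡ 2 (mod 3): since gcd(13, 3) = 1, we get a unique residue mod 39.
    Write x = 10 + 13·t and substitute into x ≡ 2 (mod 3): 13·t ≡ 2 − 10 = -8 (mod 3).
    Reduce coefficients mod 3: 1·t ≡ 1 (mod 3).
    So t ≡ 1 (mod 3).
    Then x = 10 + 13·1 = 23, valid modulo lcm(13, 3) = 39: x ≡ 23 (mod 39).
  Combine with x ≡ 1 (mod 8): since gcd(39, 8) = 1, we get a unique residue mod 312.
    Write x = 23 + 39·t and substitute into x ≡ 1 (mod 8): 39·t ≡ 1 − 23 = -22 (mod 8).
    Reduce coefficients mod 8: 7·t ≡ 2 (mod 8).
    The inverse of 7 mod 8 is 7 (since 7·7 = 49 = 6·8 + 1), so t ≡ 7·2 = 14 ≡ 6 (mod 8).
    Then x = 23 + 39·6 = 257, valid modulo lcm(39, 8) = 312: x ≡ 257 (mod 312).
Verify: 257 mod 13 = 10 ✓, 257 mod 3 = 2 ✓, 257 mod 8 = 1 ✓.

x ≡ 257 (mod 312).


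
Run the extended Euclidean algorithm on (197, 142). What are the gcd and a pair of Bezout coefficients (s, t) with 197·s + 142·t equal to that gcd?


Euclidean algorithm on (197, 142) — divide until remainder is 0:
  197 = 1 · 142 + 55
  142 = 2 · 55 + 32
  55 = 1 · 32 + 23
  32 = 1 · 23 + 9
  23 = 2 · 9 + 5
  9 = 1 · 5 + 4
  5 = 1 · 4 + 1
  4 = 4 · 1 + 0
gcd(197, 142) = 1.
Track Bezout coefficients alongside the remainders: start with r₀ = 197 = a·1 + b·0 (s = 1, t = 0) and r₁ = 142 = a·0 + b·1 (s = 0, t = 1); each new remainder r_{k+1} = r_{k-1} − q_k·r_k inherits s_{k+1} = s_{k-1} − q_k·s_k, t_{k+1} = t_{k-1} − q_k·t_k, so r_k = a·s_k + b·t_k at every step:
  q = 1: r = 55, s = 1 − 1·0 = 1, t = 0 − 1·1 = -1  (check: 197·1 + 142·(-1) = 55)
  q = 2: r = 32, s = 0 − 2·1 = -2, t = 1 − 2·(-1) = 3  (check: 197·(-2) + 142·3 = 32)
  q = 1: r = 23, s = 1 − 1·(-2) = 3, t = -1 − 1·3 = -4  (check: 197·3 + 142·(-4) = 23)
  q = 1: r = 9, s = -2 − 1·3 = -5, t = 3 − 1·(-4) = 7  (check: 197·(-5) + 142·7 = 9)
  q = 2: r = 5, s = 3 − 2·(-5) = 13, t = -4 − 2·7 = -18  (check: 197·13 + 142·(-18) = 5)
  q = 1: r = 4, s = -5 − 1·13 = -18, t = 7 − 1·(-18) = 25  (check: 197·(-18) + 142·25 = 4)
  q = 1: r = 1, s = 13 − 1·(-18) = 31, t = -18 − 1·25 = -43  (check: 197·31 + 142·(-43) = 1)
The row with r = 1 (the gcd) gives the Bezout coefficients s = 31, t = -43.
Result: 197 · (31) + 142 · (-43) = 1.

gcd(197, 142) = 1; s = 31, t = -43 (check: 197·31 + 142·(-43) = 1).


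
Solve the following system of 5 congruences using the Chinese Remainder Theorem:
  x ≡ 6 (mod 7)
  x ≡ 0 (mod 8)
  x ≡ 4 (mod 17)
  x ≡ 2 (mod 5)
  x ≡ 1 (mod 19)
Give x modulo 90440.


Product of moduli M = 7 · 8 · 17 · 5 · 19 = 90440.
Merge one congruence at a time:
  Start: x ≡ 6 (mod 7).
  Combine with x ≡ 0 (mod 8); new modulus lcm = 56.
    Write x = 6 + 7·t and substitute into x ≡ 0 (mod 8): 7·t ≡ 0 − 6 = -6 (mod 8).
    Reduce coefficients mod 8: 7·t ≡ 2 (mod 8).
    The inverse of 7 mod 8 is 7 (since 7·7 = 49 = 6·8 + 1), so t ≡ 7·2 = 14 ≡ 6 (mod 8).
    Then x = 6 + 7·6 = 48, valid modulo lcm(7, 8) = 56: x ≡ 48 (mod 56).
  Combine with x ≡ 4 (mod 17); new modulus lcm = 952.
    Write x = 48 + 56·t and substitute into x ≡ 4 (mod 17): 56·t ≡ 4 − 48 = -44 (mod 17).
    Reduce coefficients mod 17: 5·t ≡ 7 (mod 17).
    The inverse of 5 mod 17 is 7 (since 5·7 = 35 = 2·17 + 1), so t ≡ 7·7 = 49 ≡ 15 (mod 17).
    Then x = 48 + 56·15 = 888, valid modulo lcm(56, 17) = 952: x ≡ 888 (mod 952).
  Combine with x ≡ 2 (mod 5); new modulus lcm = 4760.
    Write x = 888 + 952·t and substitute into x ≡ 2 (mod 5): 952·t ≡ 2 − 888 = -886 (mod 5).
    Reduce coefficients mod 5: 2·t ≡ 4 (mod 5).
    The inverse of 2 mod 5 is 3 (since 2·3 = 6 = 1·5 + 1), so t ≡ 3·4 = 12 ≡ 2 (mod 5).
    Then x = 888 + 952·2 = 2792, valid modulo lcm(952, 5) = 4760: x ≡ 2792 (mod 4760).
  Combine with x ≡ 1 (mod 19); new modulus lcm = 90440.
    Write x = 2792 + 4760·t and substitute into x ≡ 1 (mod 19): 4760·t ≡ 1 − 2792 = -2791 (mod 19).
    Reduce coefficients mod 19: 10·t ≡ 2 (mod 19).
    The inverse of 10 mod 19 is 2 (since 10·2 = 20 = 1·19 + 1), so t ≡ 2·2 = 4 ≡ 4 (mod 19).
    Then x = 2792 + 4760·4 = 21832, valid modulo lcm(4760, 19) = 90440: x ≡ 21832 (mod 90440).
Verify against each original: 21832 mod 7 = 6, 21832 mod 8 = 0, 21832 mod 17 = 4, 21832 mod 5 = 2, 21832 mod 19 = 1.

x ≡ 21832 (mod 90440).


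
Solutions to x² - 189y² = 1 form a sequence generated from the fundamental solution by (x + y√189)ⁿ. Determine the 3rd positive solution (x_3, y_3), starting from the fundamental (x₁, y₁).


Step 1: Find the fundamental solution (x₁, y₁) of x² - 189y² = 1.
  Expand √189 as a continued fraction. a₀ = ⌊√189⌋ = 13; iterate m_{k+1} = d_k·a_k − m_k, d_{k+1} = (189 − m_{k+1}²)/d_k, a_{k+1} = ⌊(a₀ + m_{k+1})/d_{k+1}⌋ (starting m₀ = 0, d₀ = 1), with convergents p_k = a_k·p_{k-1} + p_{k-2}, q_k = a_k·q_{k-1} + q_{k-2} (p₋₁ = 1, q₋₁ = 0):
  k = 0: a₀ = 13; p₀/q₀ = 13/1; p₀² − 189·q₀² = 169 − 189 = -20.
  k = 1: m = 13, d = 20, a = ⌊(13 + 13)/20⌋ = 1; p/q = (1·13 + 1)/(1·1 + 0) = 14/1; p² − 189·q² = 196 − 189 = 7.
  k = 2: m = 7, d = 7, a = ⌊(13 + 7)/7⌋ = 2; p/q = (2·14 + 13)/(2·1 + 1) = 41/3; p² − 189·q² = 1681 − 1701 = -20.
  k = 3: m = 7, d = 20, a = ⌊(13 + 7)/20⌋ = 1; p/q = (1·41 + 14)/(1·3 + 1) = 55/4; p² − 189·q² = 3025 − 3024 = 1.
  The first convergent with p² − 189·q² = 1 gives the fundamental solution (x₁, y₁) = (55, 4).
Step 2: Apply the recurrence (x_{n+1}, y_{n+1}) = (x₁x_n + 189y₁y_n, x₁y_n + y₁x_n) repeatedly.
  From (x_1, y_1) = (55, 4): x_2 = 55·55 + 189·4·4 = 6049; y_2 = 55·4 + 4·55 = 440.
  From (x_2, y_2) = (6049, 440): x_3 = 55·6049 + 189·4·440 = 665335; y_3 = 55·440 + 4·6049 = 48396.
Step 3: Verify x_3² - 189·y_3² = 442670662225 - 442670662224 = 1 (should be 1). ✓

(x_1, y_1) = (55, 4); (x_3, y_3) = (665335, 48396).


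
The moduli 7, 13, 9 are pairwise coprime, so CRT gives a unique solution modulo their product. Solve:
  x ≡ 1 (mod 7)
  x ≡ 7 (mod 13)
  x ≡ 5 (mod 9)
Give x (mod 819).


Moduli 7, 13, 9 are pairwise coprime; by CRT there is a unique solution modulo M = 7 · 13 · 9 = 819.
Solve pairwise, accumulating the modulus:
  Start with x ≡ 1 (mod 7).
  Combine with x ≡ 7 (mod 13): since gcd(7, 13) = 1, we get a unique residue mod 91.
    Write x = 1 + 7·t and substitute into x ≡ 7 (mod 13): 7·t ≡ 7 − 1 = 6 (mod 13).
    The inverse of 7 mod 13 is 2 (since 7·2 = 14 = 1·13 + 1), so t ≡ 2·6 = 12 ≡ 12 (mod 13).
    Then x = 1 + 7·12 = 85, valid modulo lcm(7, 13) = 91: x ≡ 85 (mod 91).
  Combine with x ≡ 5 (mod 9): since gcd(91, 9) = 1, we get a unique residue mod 819.
    Write x = 85 + 91·t and substitute into x ≡ 5 (mod 9): 91·t ≡ 5 − 85 = -80 (mod 9).
    Reduce coefficients mod 9: 1·t ≡ 1 (mod 9).
    So t ≡ 1 (mod 9).
    Then x = 85 + 91·1 = 176, valid modulo lcm(91, 9) = 819: x ≡ 176 (mod 819).
Verify: 176 mod 7 = 1 ✓, 176 mod 13 = 7 ✓, 176 mod 9 = 5 ✓.

x ≡ 176 (mod 819).


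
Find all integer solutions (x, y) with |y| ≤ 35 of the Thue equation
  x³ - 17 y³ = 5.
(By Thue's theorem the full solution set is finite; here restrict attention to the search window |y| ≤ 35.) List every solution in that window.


The equation is x³ - 17y³ = 5. For fixed y, x³ = 17·y³ + 5, so a solution requires the RHS to be a perfect cube.
Strategy: iterate y from -35 to 35, compute RHS = 17·y³ + 5, and check whether it is a (positive or negative) perfect cube.
Check small values of y:
  y = 0: RHS = 5 is not a perfect cube.
  y = 1: RHS = 22 is not a perfect cube.
  y = -1: RHS = -12 is not a perfect cube.
  y = 2: RHS = 141 is not a perfect cube.
  y = -2: RHS = -131 is not a perfect cube.
  y = 3: RHS = 464 is not a perfect cube.
  y = -3: RHS = -454 is not a perfect cube.
Continuing the search up to |y| = 35 finds no solutions either.
No (x, y) in the scanned range satisfies the equation.

No integer solutions with |y| ≤ 35.


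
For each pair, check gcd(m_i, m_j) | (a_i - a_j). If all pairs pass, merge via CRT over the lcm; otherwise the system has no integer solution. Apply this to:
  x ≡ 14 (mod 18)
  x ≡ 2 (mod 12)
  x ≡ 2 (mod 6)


Moduli 18, 12, 6 are not pairwise coprime, so CRT works modulo lcm(m_i) when all pairwise compatibility conditions hold.
Pairwise compatibility: gcd(m_i, m_j) must divide a_i - a_j for every pair.
Merge one congruence at a time:
  Start: x ≡ 14 (mod 18).
  Combine with x ≡ 2 (mod 12): gcd(18, 12) = 6; 2 - 14 = -12, which IS divisible by 6, so compatible.
    Write x = 14 + 18·t and substitute into x ≡ 2 (mod 12): 18·t ≡ 2 − 14 = -12 (mod 12).
    Divide the congruence (and modulus) by g = 6: 3·t ≡ -2 (mod 2).
    Reduce coefficients mod 2: 1·t ≡ 0 (mod 2).
    So t ≡ 0 (mod 2).
    Then x = 14 + 18·0 = 14, valid modulo lcm(18, 12) = 36: x ≡ 14 (mod 36).
  Combine with x ≡ 2 (mod 6): gcd(36, 6) = 6; 2 - 14 = -12, which IS divisible by 6, so compatible.
    Write x = 14 + 36·t and substitute into x ≡ 2 (mod 6): 36·t ≡ 2 − 14 = -12 (mod 6).
    Divide the congruence (and modulus) by g = 6: 6·t ≡ -2 (mod 1).
    Modulo 1 every t works; take t = 0.
    Then x = 14 + 36·0 = 14, valid modulo lcm(36, 6) = 36: x ≡ 14 (mod 36).
Verify: 14 mod 18 = 14, 14 mod 12 = 2, 14 mod 6 = 2.

x ≡ 14 (mod 36).


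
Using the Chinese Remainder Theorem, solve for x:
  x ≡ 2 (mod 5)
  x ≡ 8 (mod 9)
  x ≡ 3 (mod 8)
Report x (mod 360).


Moduli 5, 9, 8 are pairwise coprime; by CRT there is a unique solution modulo M = 5 · 9 · 8 = 360.
Solve pairwise, accumulating the modulus:
  Start with x ≡ 2 (mod 5).
  Combine with x ≡ 8 (mod 9): since gcd(5, 9) = 1, we get a unique residue mod 45.
    Write x = 2 + 5·t and substitute into x ≡ 8 (mod 9): 5·t ≡ 8 − 2 = 6 (mod 9).
    The inverse of 5 mod 9 is 2 (since 5·2 = 10 = 1·9 + 1), so t ≡ 2·6 = 12 ≡ 3 (mod 9).
    Then x = 2 + 5·3 = 17, valid modulo lcm(5, 9) = 45: x ≡ 17 (mod 45).
  Combine with x ≡ 3 (mod 8): since gcd(45, 8) = 1, we get a unique residue mod 360.
    Write x = 17 + 45·t and substitute into x ≡ 3 (mod 8): 45·t ≡ 3 − 17 = -14 (mod 8).
    Reduce coefficients mod 8: 5·t ≡ 2 (mod 8).
    The inverse of 5 mod 8 is 5 (since 5·5 = 25 = 3·8 + 1), so t ≡ 5·2 = 10 ≡ 2 (mod 8).
    Then x = 17 + 45·2 = 107, valid modulo lcm(45, 8) = 360: x ≡ 107 (mod 360).
Verify: 107 mod 5 = 2 ✓, 107 mod 9 = 8 ✓, 107 mod 8 = 3 ✓.

x ≡ 107 (mod 360).


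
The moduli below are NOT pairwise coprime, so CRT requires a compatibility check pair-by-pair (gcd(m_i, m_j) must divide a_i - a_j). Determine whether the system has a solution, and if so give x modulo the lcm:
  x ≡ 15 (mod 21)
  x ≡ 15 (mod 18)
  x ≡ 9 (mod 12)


Moduli 21, 18, 12 are not pairwise coprime, so CRT works modulo lcm(m_i) when all pairwise compatibility conditions hold.
Pairwise compatibility: gcd(m_i, m_j) must divide a_i - a_j for every pair.
Merge one congruence at a time:
  Start: x ≡ 15 (mod 21).
  Combine with x ≡ 15 (mod 18): gcd(21, 18) = 3; 15 - 15 = 0, which IS divisible by 3, so compatible.
    Write x = 15 + 21·t and substitute into x ≡ 15 (mod 18): 21·t ≡ 15 − 15 = 0 (mod 18).
    Divide the congruence (and modulus) by g = 3: 7·t ≡ 0 (mod 6).
    Reduce coefficients mod 6: 1·t ≡ 0 (mod 6).
    So t ≡ 0 (mod 6).
    Then x = 15 + 21·0 = 15, valid modulo lcm(21, 18) = 126: x ≡ 15 (mod 126).
  Combine with x ≡ 9 (mod 12): gcd(126, 12) = 6; 9 - 15 = -6, which IS divisible by 6, so compatible.
    Write x = 15 + 126·t and substitute into x ≡ 9 (mod 12): 126·t ≡ 9 − 15 = -6 (mod 12).
    Divide the congruence (and modulus) by g = 6: 21·t ≡ -1 (mod 2).
    Reduce coefficients mod 2: 1·t ≡ 1 (mod 2).
    So t ≡ 1 (mod 2).
    Then x = 15 + 126·1 = 141, valid modulo lcm(126, 12) = 252: x ≡ 141 (mod 252).
Verify: 141 mod 21 = 15, 141 mod 18 = 15, 141 mod 12 = 9.

x ≡ 141 (mod 252).


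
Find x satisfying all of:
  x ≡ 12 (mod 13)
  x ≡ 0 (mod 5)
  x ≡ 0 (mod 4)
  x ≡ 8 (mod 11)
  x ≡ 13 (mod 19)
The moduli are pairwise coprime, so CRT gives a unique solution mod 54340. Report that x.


Product of moduli M = 13 · 5 · 4 · 11 · 19 = 54340.
Merge one congruence at a time:
  Start: x ≡ 12 (mod 13).
  Combine with x ≡ 0 (mod 5); new modulus lcm = 65.
    Write x = 12 + 13·t and substitute into x ≡ 0 (mod 5): 13·t ≡ 0 − 12 = -12 (mod 5).
    Reduce coefficients mod 5: 3·t ≡ 3 (mod 5).
    The inverse of 3 mod 5 is 2 (since 3·2 = 6 = 1·5 + 1), so t ≡ 2·3 = 6 ≡ 1 (mod 5).
    Then x = 12 + 13·1 = 25, valid modulo lcm(13, 5) = 65: x ≡ 25 (mod 65).
  Combine with x ≡ 0 (mod 4); new modulus lcm = 260.
    Write x = 25 + 65·t and substitute into x ≡ 0 (mod 4): 65·t ≡ 0 − 25 = -25 (mod 4).
    Reduce coefficients mod 4: 1·t ≡ 3 (mod 4).
    So t ≡ 3 (mod 4).
    Then x = 25 + 65·3 = 220, valid modulo lcm(65, 4) = 260: x ≡ 220 (mod 260).
  Combine with x ≡ 8 (mod 11); new modulus lcm = 2860.
    Write x = 220 + 260·t and substitute into x ≡ 8 (mod 11): 260·t ≡ 8 − 220 = -212 (mod 11).
    Reduce coefficients mod 11: 7·t ≡ 8 (mod 11).
    The inverse of 7 mod 11 is 8 (since 7·8 = 56 = 5·11 + 1), so t ≡ 8·8 = 64 ≡ 9 (mod 11).
    Then x = 220 + 260·9 = 2560, valid modulo lcm(260, 11) = 2860: x ≡ 2560 (mod 2860).
  Combine with x ≡ 13 (mod 19); new modulus lcm = 54340.
    Write x = 2560 + 2860·t and substitute into x ≡ 13 (mod 19): 2860·t ≡ 13 − 2560 = -2547 (mod 19).
    Reduce coefficients mod 19: 10·t ≡ 18 (mod 19).
    The inverse of 10 mod 19 is 2 (since 10·2 = 20 = 1·19 + 1), so t ≡ 2·18 = 36 ≡ 17 (mod 19).
    Then x = 2560 + 2860·17 = 51180, valid modulo lcm(2860, 19) = 54340: x ≡ 51180 (mod 54340).
Verify against each original: 51180 mod 13 = 12, 51180 mod 5 = 0, 51180 mod 4 = 0, 51180 mod 11 = 8, 51180 mod 19 = 13.

x ≡ 51180 (mod 54340).


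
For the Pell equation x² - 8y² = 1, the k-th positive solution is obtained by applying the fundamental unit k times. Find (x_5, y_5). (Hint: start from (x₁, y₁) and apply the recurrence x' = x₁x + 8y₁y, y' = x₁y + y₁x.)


Step 1: Find the fundamental solution (x₁, y₁) of x² - 8y² = 1.
  Expand √8 as a continued fraction. a₀ = ⌊√8⌋ = 2; iterate m_{k+1} = d_k·a_k − m_k, d_{k+1} = (8 − m_{k+1}²)/d_k, a_{k+1} = ⌊(a₀ + m_{k+1})/d_{k+1}⌋ (starting m₀ = 0, d₀ = 1), with convergents p_k = a_k·p_{k-1} + p_{k-2}, q_k = a_k·q_{k-1} + q_{k-2} (p₋₁ = 1, q₋₁ = 0):
  k = 0: a₀ = 2; p₀/q₀ = 2/1; p₀² − 8·q₀² = 4 − 8 = -4.
  k = 1: m = 2, d = 4, a = ⌊(2 + 2)/4⌋ = 1; p/q = (1·2 + 1)/(1·1 + 0) = 3/1; p² − 8·q² = 9 − 8 = 1.
  The first convergent with p² − 8·q² = 1 gives the fundamental solution (x₁, y₁) = (3, 1).
Step 2: Apply the recurrence (x_{n+1}, y_{n+1}) = (x₁x_n + 8y₁y_n, x₁y_n + y₁x_n) repeatedly.
  From (x_1, y_1) = (3, 1): x_2 = 3·3 + 8·1·1 = 17; y_2 = 3·1 + 1·3 = 6.
  From (x_2, y_2) = (17, 6): x_3 = 3·17 + 8·1·6 = 99; y_3 = 3·6 + 1·17 = 35.
  From (x_3, y_3) = (99, 35): x_4 = 3·99 + 8·1·35 = 577; y_4 = 3·35 + 1·99 = 204.
  From (x_4, y_4) = (577, 204): x_5 = 3·577 + 8·1·204 = 3363; y_5 = 3·204 + 1·577 = 1189.
Step 3: Verify x_5² - 8·y_5² = 11309769 - 11309768 = 1 (should be 1). ✓

(x_1, y_1) = (3, 1); (x_5, y_5) = (3363, 1189).


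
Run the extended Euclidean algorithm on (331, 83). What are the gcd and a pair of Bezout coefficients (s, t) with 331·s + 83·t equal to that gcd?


Euclidean algorithm on (331, 83) — divide until remainder is 0:
  331 = 3 · 83 + 82
  83 = 1 · 82 + 1
  82 = 82 · 1 + 0
gcd(331, 83) = 1.
Track Bezout coefficients alongside the remainders: start with r₀ = 331 = a·1 + b·0 (s = 1, t = 0) and r₁ = 83 = a·0 + b·1 (s = 0, t = 1); each new remainder r_{k+1} = r_{k-1} − q_k·r_k inherits s_{k+1} = s_{k-1} − q_k·s_k, t_{k+1} = t_{k-1} − q_k·t_k, so r_k = a·s_k + b·t_k at every step:
  q = 3: r = 82, s = 1 − 3·0 = 1, t = 0 − 3·1 = -3  (check: 331·1 + 83·(-3) = 82)
  q = 1: r = 1, s = 0 − 1·1 = -1, t = 1 − 1·(-3) = 4  (check: 331·(-1) + 83·4 = 1)
The row with r = 1 (the gcd) gives the Bezout coefficients s = -1, t = 4.
Result: 331 · (-1) + 83 · (4) = 1.

gcd(331, 83) = 1; s = -1, t = 4 (check: 331·(-1) + 83·4 = 1).


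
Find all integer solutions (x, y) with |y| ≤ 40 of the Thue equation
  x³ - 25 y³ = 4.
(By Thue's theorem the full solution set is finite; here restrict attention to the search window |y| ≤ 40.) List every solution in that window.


The equation is x³ - 25y³ = 4. For fixed y, x³ = 25·y³ + 4, so a solution requires the RHS to be a perfect cube.
Strategy: iterate y from -40 to 40, compute RHS = 25·y³ + 4, and check whether it is a (positive or negative) perfect cube.
Check small values of y:
  y = 0: RHS = 4 is not a perfect cube.
  y = 1: RHS = 29 is not a perfect cube.
  y = -1: RHS = -21 is not a perfect cube.
  y = 2: RHS = 204 is not a perfect cube.
  y = -2: RHS = -196 is not a perfect cube.
  y = 3: RHS = 679 is not a perfect cube.
  y = -3: RHS = -671 is not a perfect cube.
Continuing the search up to |y| = 40 finds no solutions either.
No (x, y) in the scanned range satisfies the equation.

No integer solutions with |y| ≤ 40.


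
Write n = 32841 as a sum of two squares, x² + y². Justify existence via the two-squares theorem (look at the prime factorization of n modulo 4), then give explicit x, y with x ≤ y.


Step 1: Factor n = 32841 = 3^2 · 41 · 89.
Step 2: Check the mod-4 condition on each prime factor: 3 ≡ 3 (mod 4), exponent 2 (must be even); 41 ≡ 1 (mod 4), exponent 1; 89 ≡ 1 (mod 4), exponent 1.
All primes ≡ 3 (mod 4) appear to even exponent (or don't appear), so by the two-squares theorem n IS expressible as a sum of two squares.
Step 3: Build a representation. Group n = k² · m with k = 3 and m = 41 · 89 = 3649 (a product of primes ≡ 1 (mod 4)); a representation of m scales to one of n via (k·x)² + (k·y)² = k²(x² + y²). Each prime p ≡ 1 (mod 4) is itself a sum of two squares; find a² by testing p − a² for a perfect square:
  41: 41 − 1² = 40, 41 − 2² = 37, 41 − 3² = 32, 41 − 4² = 25 = 5² ⇒ 41 = 4² + 5².
  89: 89 − 1² = 88, 89 − 2² = 85, 89 − 3² = 80, 89 − 4² = 73, 89 − 5² = 64 = 8² ⇒ 89 = 5² + 8².
  Combine using the Brahmagupta–Fibonacci identity (a² + b²)(c² + d²) = (ac − bd)² + (ad + bc)² = (ac + bd)² + (ad − bc)²:
  41 · 89 = 3649: from (4² + 5²)(5² + 8²), take (4·5 − 5·8, 4·8 + 5·5) = (20 − 40, 32 + 25) = (-20, 57); dropping signs (only squares matter) gives (20, 57); check 20² + 57² = 400 + 3249 = 3649 ✓.
  Scale by k = 3: (3·20, 3·57) = (60, 171).
Step 4: Order so x ≤ y and verify: 60² + 171² = 3600 + 29241 = 32841 = n. ✓

n = 32841 = 60² + 171² (one valid representation with x ≤ y).


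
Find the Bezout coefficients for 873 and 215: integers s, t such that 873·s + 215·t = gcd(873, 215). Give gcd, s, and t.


Euclidean algorithm on (873, 215) — divide until remainder is 0:
  873 = 4 · 215 + 13
  215 = 16 · 13 + 7
  13 = 1 · 7 + 6
  7 = 1 · 6 + 1
  6 = 6 · 1 + 0
gcd(873, 215) = 1.
Track Bezout coefficients alongside the remainders: start with r₀ = 873 = a·1 + b·0 (s = 1, t = 0) and r₁ = 215 = a·0 + b·1 (s = 0, t = 1); each new remainder r_{k+1} = r_{k-1} − q_k·r_k inherits s_{k+1} = s_{k-1} − q_k·s_k, t_{k+1} = t_{k-1} − q_k·t_k, so r_k = a·s_k + b·t_k at every step:
  q = 4: r = 13, s = 1 − 4·0 = 1, t = 0 − 4·1 = -4  (check: 873·1 + 215·(-4) = 13)
  q = 16: r = 7, s = 0 − 16·1 = -16, t = 1 − 16·(-4) = 65  (check: 873·(-16) + 215·65 = 7)
  q = 1: r = 6, s = 1 − 1·(-16) = 17, t = -4 − 1·65 = -69  (check: 873·17 + 215·(-69) = 6)
  q = 1: r = 1, s = -16 − 1·17 = -33, t = 65 − 1·(-69) = 134  (check: 873·(-33) + 215·134 = 1)
The row with r = 1 (the gcd) gives the Bezout coefficients s = -33, t = 134.
Result: 873 · (-33) + 215 · (134) = 1.

gcd(873, 215) = 1; s = -33, t = 134 (check: 873·(-33) + 215·134 = 1).


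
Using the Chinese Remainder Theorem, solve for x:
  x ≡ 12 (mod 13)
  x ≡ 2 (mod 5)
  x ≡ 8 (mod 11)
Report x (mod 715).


Moduli 13, 5, 11 are pairwise coprime; by CRT there is a unique solution modulo M = 13 · 5 · 11 = 715.
Solve pairwise, accumulating the modulus:
  Start with x ≡ 12 (mod 13).
  Combine with x ≡ 2 (mod 5): since gcd(13, 5) = 1, we get a unique residue mod 65.
    Write x = 12 + 13·t and substitute into x ≡ 2 (mod 5): 13·t ≡ 2 − 12 = -10 (mod 5).
    Reduce coefficients mod 5: 3·t ≡ 0 (mod 5).
    The inverse of 3 mod 5 is 2 (since 3·2 = 6 = 1·5 + 1), so t ≡ 2·0 = 0 ≡ 0 (mod 5).
    Then x = 12 + 13·0 = 12, valid modulo lcm(13, 5) = 65: x ≡ 12 (mod 65).
  Combine with x ≡ 8 (mod 11): since gcd(65, 11) = 1, we get a unique residue mod 715.
    Write x = 12 + 65·t and substitute into x ≡ 8 (mod 11): 65·t ≡ 8 − 12 = -4 (mod 11).
    Reduce coefficients mod 11: 10·t ≡ 7 (mod 11).
    The inverse of 10 mod 11 is 10 (since 10·10 = 100 = 9·11 + 1), so t ≡ 10·7 = 70 ≡ 4 (mod 11).
    Then x = 12 + 65·4 = 272, valid modulo lcm(65, 11) = 715: x ≡ 272 (mod 715).
Verify: 272 mod 13 = 12 ✓, 272 mod 5 = 2 ✓, 272 mod 11 = 8 ✓.

x ≡ 272 (mod 715).
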